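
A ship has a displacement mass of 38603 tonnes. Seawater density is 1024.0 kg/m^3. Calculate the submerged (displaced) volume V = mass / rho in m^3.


Formula: V = mass / rho
Step 1 — convert tonnes to kg: 38603 t * 1000 = 38603000 kg
Step 2 — V = 38603000 / 1024.0 ≈ 37698 m^3 (5 s.f.)

37698 m^3


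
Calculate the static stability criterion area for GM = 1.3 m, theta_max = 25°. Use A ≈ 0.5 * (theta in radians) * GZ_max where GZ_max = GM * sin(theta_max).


Formula: GZ_max = GM * sin(theta); Area = 0.5 * theta_rad * GZ_max
Step 1 — GZ_max = 1.3 * sin(25°) = 1.3 * 0.422618 = 0.549403 m
Step 2 — theta_rad = 25 * pi/180 = 0.436332 rad
Step 3 — Area = 0.5 * 0.436332 * 0.549403 ≈ 0.11986 m·rad (5 s.f.)

0.11986 m·rad


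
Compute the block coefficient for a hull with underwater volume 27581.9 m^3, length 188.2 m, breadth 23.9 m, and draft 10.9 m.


Formula: Cb = V / (L * B * T)
Step 1 — L * B * T = 188.2 * 23.9 * 10.9 = 49027.982 m^3
Step 2 — Cb = 27581.9 / 49027.982 ≈ 0.56257 (5 s.f.)

0.56257


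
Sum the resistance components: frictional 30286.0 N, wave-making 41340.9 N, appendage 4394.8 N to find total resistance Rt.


Formula: Rt = Rf + Rw + Ra
Substituting: Rt = 30286.0 + 41340.9 + 4394.8
Result: Rt = 76021.7 N

76021.7 N


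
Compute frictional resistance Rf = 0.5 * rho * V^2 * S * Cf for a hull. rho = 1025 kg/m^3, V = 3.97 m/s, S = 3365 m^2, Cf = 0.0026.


Formula: Rf = 0.5 * rho * V^2 * S * Cf
Step 1 — V^2 = 3.97^2 = 15.7609
Step 2 — 0.5 * rho * V^2 = 0.5 * 1025 * 15.7609 = 8077.46125
Step 3 — Rf = 8077.46125 * 3365 * 0.0026 ≈ 70670 N (5 s.f.)

70670 N


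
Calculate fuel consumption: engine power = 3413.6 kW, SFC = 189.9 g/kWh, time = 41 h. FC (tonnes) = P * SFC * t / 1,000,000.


Formula: FC (tonnes) = P * SFC * t / 1,000,000
Step 1 — P * SFC * t = 3413.6 * 189.9 * 41 = 26577948.24 g
Step 2 — FC (tonnes) = 26577948.24 / 1,000,000 ≈ 26.578 tonnes (5 s.f.)

26.578 tonnes


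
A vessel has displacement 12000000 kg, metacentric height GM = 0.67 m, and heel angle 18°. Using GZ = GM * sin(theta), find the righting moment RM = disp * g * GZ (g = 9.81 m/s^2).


Formula: GZ = GM * sin(theta); RM = disp * g * GZ
Step 1 — GZ = 0.67 * sin(18°) = 0.67 * 0.309017 = 0.207041 m
Step 2 — RM = 12000000 * 9.81 * 0.207041 ≈ 24373000 N·m (5 s.f.)

24373000 N·m


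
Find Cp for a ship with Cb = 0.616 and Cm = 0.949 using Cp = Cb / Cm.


Formula: Cp = Cb / Cm
Substituting: Cp = 0.616 / 0.949
Result: Cp ≈ 0.64910 (5 s.f.)

0.64910


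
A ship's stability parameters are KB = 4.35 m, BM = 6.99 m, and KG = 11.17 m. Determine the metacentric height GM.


Formula: GM = KB + BM - KG
Step 1 — KM = KB + BM = 4.35 + 6.99 = 11.34 m
Step 2 — GM = KM - KG = 11.34 - 11.17 = 0.17 m

0.17 m


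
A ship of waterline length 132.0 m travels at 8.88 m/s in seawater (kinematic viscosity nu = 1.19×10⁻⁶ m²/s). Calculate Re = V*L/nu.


Formula: Re = V * L / nu
Step 1 — V * L = 8.88 * 132.0 = 1172.16 m^2/s
Step 2 — Re = 1172.16 / 1.19e-6 = 9.85e+08

9.85e+08


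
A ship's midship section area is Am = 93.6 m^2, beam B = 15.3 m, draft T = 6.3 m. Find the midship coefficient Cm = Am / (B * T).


Formula: Cm = Am / (B * T)
Step 1 — B * T = 15.3 * 6.3 = 96.39 m^2
Step 2 — Cm = 93.6 / 96.39 ≈ 0.97106 (5 s.f.)

0.97106


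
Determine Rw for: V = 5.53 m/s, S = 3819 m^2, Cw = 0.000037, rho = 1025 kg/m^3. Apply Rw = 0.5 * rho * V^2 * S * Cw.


Formula: Rw = 0.5 * rho * V^2 * S * Cw
Step 1 — V^2 = 5.53^2 = 30.5809
Step 2 — 0.5 * rho * V^2 = 0.5 * 1025 * 30.5809 = 15672.71125
Step 3 — Rw = 15672.71125 * 3819 * 0.000037 ≈ 2214.6 N (5 s.f.)

2214.6 N


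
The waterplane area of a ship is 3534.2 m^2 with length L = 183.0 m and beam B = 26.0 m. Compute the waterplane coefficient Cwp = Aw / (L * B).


Formula: Cwp = Aw / (L * B)
Step 1 — L * B = 183.0 * 26.0 = 4758.0 m^2
Step 2 — Cwp = 3534.2 / 4758.0 ≈ 0.74279 (5 s.f.)

0.74279


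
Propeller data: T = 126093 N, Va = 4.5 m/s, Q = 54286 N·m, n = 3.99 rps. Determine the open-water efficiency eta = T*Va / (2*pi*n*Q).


Formula: eta = T * Va / (2 * pi * n * Q)
Step 1 — numerator = T * Va = 126093 * 4.5 = 567418.5
Step 2 — 2 * pi * n = 2 * pi * 3.99 = 25.069909
Step 3 — denominator = 25.069909 * 54286 = 1360945.08
Step 4 — eta = 567418.5 / 1360945.08 ≈ 0.41693 (5 s.f.)

0.41693


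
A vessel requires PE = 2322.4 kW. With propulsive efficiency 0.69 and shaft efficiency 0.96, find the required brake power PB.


Formula: PB = PE / (eta_D * eta_S)
Step 1 — combined efficiency = eta_D * eta_S = 0.69 * 0.96 = 0.6624
Step 2 — PB = 2322.4 / 0.6624 ≈ 3506.0 kW (5 s.f.)

3506.0 kW


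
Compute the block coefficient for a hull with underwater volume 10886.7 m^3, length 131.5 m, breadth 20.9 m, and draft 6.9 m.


Formula: Cb = V / (L * B * T)
Step 1 — L * B * T = 131.5 * 20.9 * 6.9 = 18963.615 m^3
Step 2 — Cb = 10886.7 / 18963.615 ≈ 0.57408 (5 s.f.)

0.57408


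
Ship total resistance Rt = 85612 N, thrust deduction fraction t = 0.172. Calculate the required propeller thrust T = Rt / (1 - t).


Formula: T = Rt / (1 - t)
Step 1 — (1 - t) = 1 - 0.172 = 0.828
Step 2 — T = 85612 / 0.828 ≈ 103400 N (5 s.f.)

103400 N


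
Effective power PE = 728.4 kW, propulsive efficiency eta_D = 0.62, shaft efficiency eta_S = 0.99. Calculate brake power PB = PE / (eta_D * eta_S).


Formula: PB = PE / (eta_D * eta_S)
Step 1 — combined efficiency = eta_D * eta_S = 0.62 * 0.99 = 0.6138
Step 2 — PB = 728.4 / 0.6138 ≈ 1186.7 kW (5 s.f.)

1186.7 kW


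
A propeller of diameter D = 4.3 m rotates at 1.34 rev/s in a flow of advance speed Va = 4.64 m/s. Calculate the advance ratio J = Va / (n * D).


Formula: J = Va / (n * D)
Step 1 — n * D = 1.34 * 4.3 = 5.762
Step 2 — J = 4.64 / 5.762 ≈ 0.80528 (5 s.f.)

0.80528


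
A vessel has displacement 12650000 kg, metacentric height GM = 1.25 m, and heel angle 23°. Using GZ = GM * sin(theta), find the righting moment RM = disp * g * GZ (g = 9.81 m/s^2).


Formula: GZ = GM * sin(theta); RM = disp * g * GZ
Step 1 — GZ = 1.25 * sin(23°) = 1.25 * 0.390731 = 0.488414 m
Step 2 — RM = 12650000 * 9.81 * 0.488414 ≈ 60610000 N·m (5 s.f.)

60610000 N·m


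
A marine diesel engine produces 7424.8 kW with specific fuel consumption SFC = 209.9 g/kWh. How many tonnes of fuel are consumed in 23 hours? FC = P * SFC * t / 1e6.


Formula: FC (tonnes) = P * SFC * t / 1,000,000
Step 1 — P * SFC * t = 7424.8 * 209.9 * 23 = 35844706.96 g
Step 2 — FC (tonnes) = 35844706.96 / 1,000,000 ≈ 35.845 tonnes (5 s.f.)

35.845 tonnes


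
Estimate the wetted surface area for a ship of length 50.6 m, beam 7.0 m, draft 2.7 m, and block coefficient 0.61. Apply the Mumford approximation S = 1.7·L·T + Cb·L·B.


Formula: S = 1.7*L*T + V/T with V = Cb*L*B*T, i.e. S = L * (1.7*T + Cb*B)
Step 1 — 1.7*T = 1.7 * 2.7 = 4.59 m
Step 2 — Cb*B = 0.61 * 7.0 = 4.27 m
Step 3 — 1.7*T + Cb*B = 4.59 + 4.27 = 8.86 m
Step 4 — S = 50.6 * 8.86 ≈ 448.32 m^2 (5 s.f.)

448.32 m^2


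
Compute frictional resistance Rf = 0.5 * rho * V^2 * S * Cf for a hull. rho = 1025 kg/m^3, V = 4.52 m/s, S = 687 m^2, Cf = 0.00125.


Formula: Rf = 0.5 * rho * V^2 * S * Cf
Step 1 — V^2 = 4.52^2 = 20.4304
Step 2 — 0.5 * rho * V^2 = 0.5 * 1025 * 20.4304 = 10470.58
Step 3 — Rf = 10470.58 * 687 * 0.00125 ≈ 8991.6 N (5 s.f.)

8991.6 N


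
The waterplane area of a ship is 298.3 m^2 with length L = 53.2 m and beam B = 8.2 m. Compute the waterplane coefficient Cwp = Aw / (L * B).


Formula: Cwp = Aw / (L * B)
Step 1 — L * B = 53.2 * 8.2 = 436.24 m^2
Step 2 — Cwp = 298.3 / 436.24 ≈ 0.68380 (5 s.f.)

0.68380


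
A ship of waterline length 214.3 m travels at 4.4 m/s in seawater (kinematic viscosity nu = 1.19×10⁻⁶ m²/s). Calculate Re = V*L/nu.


Formula: Re = V * L / nu
Step 1 — V * L = 4.4 * 214.3 = 942.92 m^2/s
Step 2 — Re = 942.92 / 1.19e-6 = 7.92e+08

7.92e+08


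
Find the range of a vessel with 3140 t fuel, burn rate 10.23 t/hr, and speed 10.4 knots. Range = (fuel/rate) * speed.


Formula: endurance = fuel / rate; range = endurance * speed
Step 1 — endurance = 3140 / 10.23 = 306.9404 hours
Step 2 — range = 306.9404 * 10.4 ≈ 3192.2 nautical miles (5 s.f.)

3192.2 NM


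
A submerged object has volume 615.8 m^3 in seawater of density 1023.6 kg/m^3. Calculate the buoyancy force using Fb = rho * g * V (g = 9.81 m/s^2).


Formula: Fb = rho * g * V
Substituting: Fb = 1023.6 * 9.81 * 615.8
Intermediate: 1023.6 * 9.81 = 10041.516
Result: Fb = 10041.516 * 615.8 ≈ 6183600 N (5 s.f.)

6183600 N


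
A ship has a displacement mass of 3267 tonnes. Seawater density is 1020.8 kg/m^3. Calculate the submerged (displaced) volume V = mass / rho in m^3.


Formula: V = mass / rho
Step 1 — convert tonnes to kg: 3267 t * 1000 = 3267000 kg
Step 2 — V = 3267000 / 1020.8 ≈ 3200.4 m^3 (5 s.f.)

3200.4 m^3


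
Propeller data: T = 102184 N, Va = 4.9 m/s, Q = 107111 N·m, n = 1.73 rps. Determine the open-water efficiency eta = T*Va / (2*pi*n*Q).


Formula: eta = T * Va / (2 * pi * n * Q)
Step 1 — numerator = T * Va = 102184 * 4.9 = 500701.6
Step 2 — 2 * pi * n = 2 * pi * 1.73 = 10.869911
Step 3 — denominator = 10.869911 * 107111 = 1164287.04
Step 4 — eta = 500701.6 / 1164287.04 ≈ 0.43005 (5 s.f.)

0.43005


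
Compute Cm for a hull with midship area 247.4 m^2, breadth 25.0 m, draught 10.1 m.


Formula: Cm = Am / (B * T)
Step 1 — B * T = 25.0 * 10.1 = 252.5 m^2
Step 2 — Cm = 247.4 / 252.5 ≈ 0.97980 (5 s.f.)

0.97980


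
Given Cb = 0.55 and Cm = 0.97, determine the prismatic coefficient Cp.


Formula: Cp = Cb / Cm
Substituting: Cp = 0.55 / 0.97
Result: Cp ≈ 0.56701 (5 s.f.)

0.56701


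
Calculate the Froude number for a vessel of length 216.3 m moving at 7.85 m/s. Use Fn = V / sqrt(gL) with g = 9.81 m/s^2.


Formula: Fn = V / sqrt(g * L)
Step 1 — g * L = 9.81 * 216.3 = 2121.903
Step 2 — sqrt(g * L) = sqrt(2121.903) = 46.064118
Step 3 — Fn = 7.85 / 46.064118 ≈ 0.17041 (5 s.f.)

0.17041


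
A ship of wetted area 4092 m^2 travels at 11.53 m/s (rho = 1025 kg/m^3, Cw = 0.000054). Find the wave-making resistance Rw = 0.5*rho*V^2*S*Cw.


Formula: Rw = 0.5 * rho * V^2 * S * Cw
Step 1 — V^2 = 11.53^2 = 132.9409
Step 2 — 0.5 * rho * V^2 = 0.5 * 1025 * 132.9409 = 68132.21125
Step 3 — Rw = 68132.21125 * 4092 * 0.000054 ≈ 15055 N (5 s.f.)

15055 N


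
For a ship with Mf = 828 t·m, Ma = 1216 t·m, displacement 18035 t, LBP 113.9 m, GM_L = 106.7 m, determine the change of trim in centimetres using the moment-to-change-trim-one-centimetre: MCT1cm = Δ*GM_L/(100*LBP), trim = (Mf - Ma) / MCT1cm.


Formula: net trimming moment = Mf - Ma; MCT1cm = Δ*GM_L/(100*LBP); trim = net moment / MCT1cm
Step 1 — net trimming moment = 828 - 1216 = -388 t·m
Step 2 — MCT1cm = 18035 * 106.7 / (100 * 113.9) = 168.9495 t·m/cm
Step 3 — trim = -388 / 168.9495 ≈ -2.2965 cm (5 s.f.)

-2.2965 cm


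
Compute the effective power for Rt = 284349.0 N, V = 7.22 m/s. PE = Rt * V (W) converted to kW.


Formula: PE = Rt * V / 1000 (kW)
Step 1 — PE (W) = 284349.0 * 7.22 = 2052999.78 W
Step 2 — PE (kW) = 2052999.78 / 1000 ≈ 2053.0 kW (5 s.f.)

2053.0 kW


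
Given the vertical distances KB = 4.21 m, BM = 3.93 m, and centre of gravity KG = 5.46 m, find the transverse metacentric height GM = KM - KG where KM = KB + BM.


Formula: GM = KB + BM - KG
Step 1 — KM = KB + BM = 4.21 + 3.93 = 8.14 m
Step 2 — GM = KM - KG = 8.14 - 5.46 = 2.68 m

2.68 m


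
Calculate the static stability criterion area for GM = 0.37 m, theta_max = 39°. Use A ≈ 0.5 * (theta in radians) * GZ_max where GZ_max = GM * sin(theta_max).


Formula: GZ_max = GM * sin(theta); Area = 0.5 * theta_rad * GZ_max
Step 1 — GZ_max = 0.37 * sin(39°) = 0.37 * 0.62932 = 0.232848 m
Step 2 — theta_rad = 39 * pi/180 = 0.680678 rad
Step 3 — Area = 0.5 * 0.680678 * 0.232848 ≈ 0.079247 m·rad (5 s.f.)

0.079247 m·rad


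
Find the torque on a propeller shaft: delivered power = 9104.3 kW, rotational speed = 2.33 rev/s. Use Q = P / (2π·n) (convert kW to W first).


Formula: Q = P_W / (2 * pi * n)
Step 1 — P_W = 9104.3 kW * 1000 = 9104300.0 W
Step 2 — 2 * pi * n = 2 * pi * 2.33 = 14.639822
Step 3 — Q = 9104300.0 / 14.639822 ≈ 621890 N·m (5 s.f.)

621890 N·m


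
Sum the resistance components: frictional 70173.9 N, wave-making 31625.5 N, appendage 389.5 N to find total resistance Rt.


Formula: Rt = Rf + Rw + Ra
Substituting: Rt = 70173.9 + 31625.5 + 389.5
Result: Rt = 102188.9 N

102188.9 N


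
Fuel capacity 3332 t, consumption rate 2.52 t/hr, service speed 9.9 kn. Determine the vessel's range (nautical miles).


Formula: endurance = fuel / rate; range = endurance * speed
Step 1 — endurance = 3332 / 2.52 = 1322.2222 hours
Step 2 — range = 1322.2222 * 9.9 ≈ 13090 nautical miles (5 s.f.)

13090 NM


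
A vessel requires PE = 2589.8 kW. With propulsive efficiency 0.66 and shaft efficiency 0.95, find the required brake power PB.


Formula: PB = PE / (eta_D * eta_S)
Step 1 — combined efficiency = eta_D * eta_S = 0.66 * 0.95 = 0.627
Step 2 — PB = 2589.8 / 0.627 ≈ 4130.5 kW (5 s.f.)

4130.5 kW


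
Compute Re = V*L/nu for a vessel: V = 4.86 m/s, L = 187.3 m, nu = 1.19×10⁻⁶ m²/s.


Formula: Re = V * L / nu
Step 1 — V * L = 4.86 * 187.3 = 910.278 m^2/s
Step 2 — Re = 910.278 / 1.19e-6 = 7.65e+08

7.65e+08


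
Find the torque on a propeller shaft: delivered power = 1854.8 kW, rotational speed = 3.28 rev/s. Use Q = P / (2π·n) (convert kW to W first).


Formula: Q = P_W / (2 * pi * n)
Step 1 — P_W = 1854.8 kW * 1000 = 1854800.0 W
Step 2 — 2 * pi * n = 2 * pi * 3.28 = 20.608848
Step 3 — Q = 1854800.0 / 20.608848 ≈ 90000 N·m (5 s.f.)

90000 N·m


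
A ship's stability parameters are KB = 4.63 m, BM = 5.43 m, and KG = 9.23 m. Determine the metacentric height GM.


Formula: GM = KB + BM - KG
Step 1 — KM = KB + BM = 4.63 + 5.43 = 10.06 m
Step 2 — GM = KM - KG = 10.06 - 9.23 = 0.83 m

0.83 m


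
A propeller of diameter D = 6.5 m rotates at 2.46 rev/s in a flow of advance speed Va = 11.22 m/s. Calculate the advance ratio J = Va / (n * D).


Formula: J = Va / (n * D)
Step 1 — n * D = 2.46 * 6.5 = 15.99
Step 2 — J = 11.22 / 15.99 ≈ 0.70169 (5 s.f.)

0.70169


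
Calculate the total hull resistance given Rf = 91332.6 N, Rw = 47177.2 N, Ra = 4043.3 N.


Formula: Rt = Rf + Rw + Ra
Substituting: Rt = 91332.6 + 47177.2 + 4043.3
Result: Rt = 142553.1 N

142553.1 N


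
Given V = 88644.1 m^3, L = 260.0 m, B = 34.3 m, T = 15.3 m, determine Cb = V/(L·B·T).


Formula: Cb = V / (L * B * T)
Step 1 — L * B * T = 260.0 * 34.3 * 15.3 = 136445.4 m^3
Step 2 — Cb = 88644.1 / 136445.4 ≈ 0.64967 (5 s.f.)

0.64967


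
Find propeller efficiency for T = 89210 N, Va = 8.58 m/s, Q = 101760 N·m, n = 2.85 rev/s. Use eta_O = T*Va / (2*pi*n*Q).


Formula: eta = T * Va / (2 * pi * n * Q)
Step 1 — numerator = T * Va = 89210 * 8.58 = 765421.8
Step 2 — 2 * pi * n = 2 * pi * 2.85 = 17.907078
Step 3 — denominator = 17.907078 * 101760 = 1822224.26
Step 4 — eta = 765421.8 / 1822224.26 ≈ 0.42005 (5 s.f.)

0.42005


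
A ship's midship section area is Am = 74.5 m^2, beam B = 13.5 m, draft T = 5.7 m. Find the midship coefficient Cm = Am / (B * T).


Formula: Cm = Am / (B * T)
Step 1 — B * T = 13.5 * 5.7 = 76.95 m^2
Step 2 — Cm = 74.5 / 76.95 ≈ 0.96816 (5 s.f.)

0.96816


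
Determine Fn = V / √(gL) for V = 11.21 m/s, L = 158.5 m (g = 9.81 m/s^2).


Formula: Fn = V / sqrt(g * L)
Step 1 — g * L = 9.81 * 158.5 = 1554.885
Step 2 — sqrt(g * L) = sqrt(1554.885) = 39.43203
Step 3 — Fn = 11.21 / 39.43203 ≈ 0.28429 (5 s.f.)

0.28429


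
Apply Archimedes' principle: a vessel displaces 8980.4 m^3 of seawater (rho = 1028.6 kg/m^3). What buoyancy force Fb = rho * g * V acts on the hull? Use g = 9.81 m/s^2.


Formula: Fb = rho * g * V
Substituting: Fb = 1028.6 * 9.81 * 8980.4
Intermediate: 1028.6 * 9.81 = 10090.566
Result: Fb = 10090.566 * 8980.4 ≈ 90617000 N (5 s.f.)

90617000 N


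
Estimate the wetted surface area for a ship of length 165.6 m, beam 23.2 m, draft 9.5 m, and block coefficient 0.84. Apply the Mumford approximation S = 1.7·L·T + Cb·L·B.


Formula: S = 1.7*L*T + V/T with V = Cb*L*B*T, i.e. S = L * (1.7*T + Cb*B)
Step 1 — 1.7*T = 1.7 * 9.5 = 16.15 m
Step 2 — Cb*B = 0.84 * 23.2 = 19.488 m
Step 3 — 1.7*T + Cb*B = 16.15 + 19.488 = 35.638 m
Step 4 — S = 165.6 * 35.638 ≈ 5901.7 m^2 (5 s.f.)

5901.7 m^2


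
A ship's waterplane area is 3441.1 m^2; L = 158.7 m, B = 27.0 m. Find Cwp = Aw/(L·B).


Formula: Cwp = Aw / (L * B)
Step 1 — L * B = 158.7 * 27.0 = 4284.9 m^2
Step 2 — Cwp = 3441.1 / 4284.9 ≈ 0.80308 (5 s.f.)

0.80308


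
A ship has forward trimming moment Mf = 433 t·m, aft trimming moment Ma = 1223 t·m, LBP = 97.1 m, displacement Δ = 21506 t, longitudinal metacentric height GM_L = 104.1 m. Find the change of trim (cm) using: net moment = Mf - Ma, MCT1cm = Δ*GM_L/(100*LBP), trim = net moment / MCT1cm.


Formula: net trimming moment = Mf - Ma; MCT1cm = Δ*GM_L/(100*LBP); trim = net moment / MCT1cm
Step 1 — net trimming moment = 433 - 1223 = -790 t·m
Step 2 — MCT1cm = 21506 * 104.1 / (100 * 97.1) = 230.5638 t·m/cm
Step 3 — trim = -790 / 230.5638 ≈ -3.4264 cm (5 s.f.)

-3.4264 cm


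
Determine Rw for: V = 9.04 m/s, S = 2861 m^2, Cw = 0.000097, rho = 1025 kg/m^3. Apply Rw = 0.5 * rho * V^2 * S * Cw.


Formula: Rw = 0.5 * rho * V^2 * S * Cw
Step 1 — V^2 = 9.04^2 = 81.7216
Step 2 — 0.5 * rho * V^2 = 0.5 * 1025 * 81.7216 = 41882.32
Step 3 — Rw = 41882.32 * 2861 * 0.000097 ≈ 11623 N (5 s.f.)

11623 N


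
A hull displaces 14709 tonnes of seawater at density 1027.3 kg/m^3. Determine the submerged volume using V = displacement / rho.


Formula: V = mass / rho
Step 1 — convert tonnes to kg: 14709 t * 1000 = 14709000 kg
Step 2 — V = 14709000 / 1027.3 ≈ 14318 m^3 (5 s.f.)

14318 m^3


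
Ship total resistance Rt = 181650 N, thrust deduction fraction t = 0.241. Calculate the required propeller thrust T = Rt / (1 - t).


Formula: T = Rt / (1 - t)
Step 1 — (1 - t) = 1 - 0.241 = 0.759
Step 2 — T = 181650 / 0.759 ≈ 239330 N (5 s.f.)

239330 N


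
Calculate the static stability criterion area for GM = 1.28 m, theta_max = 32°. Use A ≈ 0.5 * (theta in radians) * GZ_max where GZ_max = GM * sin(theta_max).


Formula: GZ_max = GM * sin(theta); Area = 0.5 * theta_rad * GZ_max
Step 1 — GZ_max = 1.28 * sin(32°) = 1.28 * 0.529919 = 0.678296 m
Step 2 — theta_rad = 32 * pi/180 = 0.558505 rad
Step 3 — Area = 0.5 * 0.558505 * 0.678296 ≈ 0.18942 m·rad (5 s.f.)

0.18942 m·rad


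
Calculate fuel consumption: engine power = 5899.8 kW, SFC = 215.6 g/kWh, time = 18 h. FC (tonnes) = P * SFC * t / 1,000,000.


Formula: FC (tonnes) = P * SFC * t / 1,000,000
Step 1 — P * SFC * t = 5899.8 * 215.6 * 18 = 22895943.84 g
Step 2 — FC (tonnes) = 22895943.84 / 1,000,000 ≈ 22.896 tonnes (5 s.f.)

22.896 tonnes


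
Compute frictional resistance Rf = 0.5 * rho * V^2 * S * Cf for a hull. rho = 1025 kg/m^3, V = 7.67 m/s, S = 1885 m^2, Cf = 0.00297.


Formula: Rf = 0.5 * rho * V^2 * S * Cf
Step 1 — V^2 = 7.67^2 = 58.8289
Step 2 — 0.5 * rho * V^2 = 0.5 * 1025 * 58.8289 = 30149.81125
Step 3 — Rf = 30149.81125 * 1885 * 0.00297 ≈ 168790 N (5 s.f.)

168790 N


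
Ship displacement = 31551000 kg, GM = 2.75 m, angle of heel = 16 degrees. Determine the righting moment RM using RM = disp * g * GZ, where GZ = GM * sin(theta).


Formula: GZ = GM * sin(theta); RM = disp * g * GZ
Step 1 — GZ = 2.75 * sin(16°) = 2.75 * 0.275637 = 0.758002 m
Step 2 — RM = 31551000 * 9.81 * 0.758002 ≈ 234610000 N·m (5 s.f.)

234610000 N·m


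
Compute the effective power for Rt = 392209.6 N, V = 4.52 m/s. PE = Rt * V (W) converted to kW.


Formula: PE = Rt * V / 1000 (kW)
Step 1 — PE (W) = 392209.6 * 4.52 = 1772787.392 W
Step 2 — PE (kW) = 1772787.392 / 1000 ≈ 1772.8 kW (5 s.f.)

1772.8 kW


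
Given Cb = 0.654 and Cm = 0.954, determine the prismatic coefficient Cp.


Formula: Cp = Cb / Cm
Substituting: Cp = 0.654 / 0.954
Result: Cp ≈ 0.68553 (5 s.f.)

0.68553


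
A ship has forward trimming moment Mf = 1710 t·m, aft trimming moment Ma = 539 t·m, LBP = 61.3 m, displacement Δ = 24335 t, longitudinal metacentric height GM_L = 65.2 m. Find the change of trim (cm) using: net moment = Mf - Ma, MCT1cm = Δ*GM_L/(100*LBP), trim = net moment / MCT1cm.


Formula: net trimming moment = Mf - Ma; MCT1cm = Δ*GM_L/(100*LBP); trim = net moment / MCT1cm
Step 1 — net trimming moment = 1710 - 539 = 1171 t·m
Step 2 — MCT1cm = 24335 * 65.2 / (100 * 61.3) = 258.8323 t·m/cm
Step 3 — trim = 1171 / 258.8323 ≈ 4.5242 cm (5 s.f.)

4.5242 cm


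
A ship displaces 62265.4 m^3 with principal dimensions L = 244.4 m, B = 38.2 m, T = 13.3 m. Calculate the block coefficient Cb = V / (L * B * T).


Formula: Cb = V / (L * B * T)
Step 1 — L * B * T = 244.4 * 38.2 * 13.3 = 124169.864 m^3
Step 2 — Cb = 62265.4 / 124169.864 ≈ 0.50145 (5 s.f.)

0.50145


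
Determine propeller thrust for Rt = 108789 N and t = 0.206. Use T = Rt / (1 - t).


Formula: T = Rt / (1 - t)
Step 1 — (1 - t) = 1 - 0.206 = 0.794
Step 2 — T = 108789 / 0.794 ≈ 137010 N (5 s.f.)

137010 N


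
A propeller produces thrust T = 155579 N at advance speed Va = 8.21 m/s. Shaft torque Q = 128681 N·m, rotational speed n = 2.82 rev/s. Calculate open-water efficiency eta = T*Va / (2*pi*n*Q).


Formula: eta = T * Va / (2 * pi * n * Q)
Step 1 — numerator = T * Va = 155579 * 8.21 = 1277303.59
Step 2 — 2 * pi * n = 2 * pi * 2.82 = 17.718583
Step 3 — denominator = 17.718583 * 128681 = 2280044.98
Step 4 — eta = 1277303.59 / 2280044.98 ≈ 0.56021 (5 s.f.)

0.56021


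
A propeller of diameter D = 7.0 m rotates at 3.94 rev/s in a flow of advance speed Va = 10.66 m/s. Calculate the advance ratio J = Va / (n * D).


Formula: J = Va / (n * D)
Step 1 — n * D = 3.94 * 7.0 = 27.58
Step 2 — J = 10.66 / 27.58 ≈ 0.38651 (5 s.f.)

0.38651


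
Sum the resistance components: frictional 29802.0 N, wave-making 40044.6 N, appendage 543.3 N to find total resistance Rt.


Formula: Rt = Rf + Rw + Ra
Substituting: Rt = 29802.0 + 40044.6 + 543.3
Result: Rt = 70389.9 N

70389.9 N


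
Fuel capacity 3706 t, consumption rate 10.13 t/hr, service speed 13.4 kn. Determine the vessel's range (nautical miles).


Formula: endurance = fuel / rate; range = endurance * speed
Step 1 — endurance = 3706 / 10.13 = 365.844 hours
Step 2 — range = 365.844 * 13.4 ≈ 4902.3 nautical miles (5 s.f.)

4902.3 NM


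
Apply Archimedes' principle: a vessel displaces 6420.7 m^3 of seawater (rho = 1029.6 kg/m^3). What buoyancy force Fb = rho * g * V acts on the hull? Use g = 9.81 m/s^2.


Formula: Fb = rho * g * V
Substituting: Fb = 1029.6 * 9.81 * 6420.7
Intermediate: 1029.6 * 9.81 = 10100.376
Result: Fb = 10100.376 * 6420.7 ≈ 64851000 N (5 s.f.)

64851000 N


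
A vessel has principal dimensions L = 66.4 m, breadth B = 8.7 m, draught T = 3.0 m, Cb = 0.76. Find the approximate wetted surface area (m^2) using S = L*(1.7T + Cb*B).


Formula: S = 1.7*L*T + V/T with V = Cb*L*B*T, i.e. S = L * (1.7*T + Cb*B)
Step 1 — 1.7*T = 1.7 * 3.0 = 5.1 m
Step 2 — Cb*B = 0.76 * 8.7 = 6.612 m
Step 3 — 1.7*T + Cb*B = 5.1 + 6.612 = 11.712 m
Step 4 — S = 66.4 * 11.712 ≈ 777.68 m^2 (5 s.f.)

777.68 m^2


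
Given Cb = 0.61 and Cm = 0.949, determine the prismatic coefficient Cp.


Formula: Cp = Cb / Cm
Substituting: Cp = 0.61 / 0.949
Result: Cp ≈ 0.64278 (5 s.f.)

0.64278


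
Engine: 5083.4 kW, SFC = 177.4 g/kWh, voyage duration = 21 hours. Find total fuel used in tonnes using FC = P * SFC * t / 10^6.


Formula: FC (tonnes) = P * SFC * t / 1,000,000
Step 1 — P * SFC * t = 5083.4 * 177.4 * 21 = 18937698.36 g
Step 2 — FC (tonnes) = 18937698.36 / 1,000,000 ≈ 18.938 tonnes (5 s.f.)

18.938 tonnes


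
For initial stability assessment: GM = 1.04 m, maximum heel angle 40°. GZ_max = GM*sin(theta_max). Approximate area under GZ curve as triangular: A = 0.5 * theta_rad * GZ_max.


Formula: GZ_max = GM * sin(theta); Area = 0.5 * theta_rad * GZ_max
Step 1 — GZ_max = 1.04 * sin(40°) = 1.04 * 0.642788 = 0.6685 m
Step 2 — theta_rad = 40 * pi/180 = 0.698132 rad
Step 3 — Area = 0.5 * 0.698132 * 0.6685 ≈ 0.23335 m·rad (5 s.f.)

0.23335 m·rad


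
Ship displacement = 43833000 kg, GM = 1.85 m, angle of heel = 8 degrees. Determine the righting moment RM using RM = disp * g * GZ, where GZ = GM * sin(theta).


Formula: GZ = GM * sin(theta); RM = disp * g * GZ
Step 1 — GZ = 1.85 * sin(8°) = 1.85 * 0.139173 = 0.25747 m
Step 2 — RM = 43833000 * 9.81 * 0.25747 ≈ 110710000 N·m (5 s.f.)

110710000 N·m


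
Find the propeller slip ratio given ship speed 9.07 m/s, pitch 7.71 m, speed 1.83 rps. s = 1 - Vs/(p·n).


Formula: s = 1 - Vs / (p * n)
Step 1 — p * n = 7.71 * 1.83 = 14.1093
Step 2 — Vs / (p*n) = 9.07 / 14.1093 = 0.642838 (6 d.p.)
Step 3 — s = 1 - 0.642838 = 0.357162

0.357162


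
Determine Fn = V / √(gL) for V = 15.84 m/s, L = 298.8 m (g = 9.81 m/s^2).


Formula: Fn = V / sqrt(g * L)
Step 1 — g * L = 9.81 * 298.8 = 2931.228
Step 2 — sqrt(g * L) = sqrt(2931.228) = 54.140816
Step 3 — Fn = 15.84 / 54.140816 ≈ 0.29257 (5 s.f.)

0.29257


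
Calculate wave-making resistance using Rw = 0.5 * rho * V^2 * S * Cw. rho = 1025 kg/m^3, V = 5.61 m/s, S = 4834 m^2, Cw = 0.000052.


Formula: Rw = 0.5 * rho * V^2 * S * Cw
Step 1 — V^2 = 5.61^2 = 31.4721
Step 2 — 0.5 * rho * V^2 = 0.5 * 1025 * 31.4721 = 16129.45125
Step 3 — Rw = 16129.45125 * 4834 * 0.000052 ≈ 4054.4 N (5 s.f.)

4054.4 N


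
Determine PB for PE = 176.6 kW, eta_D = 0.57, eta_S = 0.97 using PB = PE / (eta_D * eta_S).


Formula: PB = PE / (eta_D * eta_S)
Step 1 — combined efficiency = eta_D * eta_S = 0.57 * 0.97 = 0.5529
Step 2 — PB = 176.6 / 0.5529 ≈ 319.41 kW (5 s.f.)

319.41 kW


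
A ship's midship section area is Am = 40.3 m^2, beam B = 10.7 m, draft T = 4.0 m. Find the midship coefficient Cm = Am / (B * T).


Formula: Cm = Am / (B * T)
Step 1 — B * T = 10.7 * 4.0 = 42.8 m^2
Step 2 — Cm = 40.3 / 42.8 ≈ 0.94159 (5 s.f.)

0.94159


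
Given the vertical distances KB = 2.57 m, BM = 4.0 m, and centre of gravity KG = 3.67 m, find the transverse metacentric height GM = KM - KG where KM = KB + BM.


Formula: GM = KB + BM - KG
Step 1 — KM = KB + BM = 2.57 + 4.0 = 6.57 m
Step 2 — GM = KM - KG = 6.57 - 3.67 = 2.9 m

2.9 m


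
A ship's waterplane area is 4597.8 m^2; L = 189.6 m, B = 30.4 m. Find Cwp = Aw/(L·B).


Formula: Cwp = Aw / (L * B)
Step 1 — L * B = 189.6 * 30.4 = 5763.84 m^2
Step 2 — Cwp = 4597.8 / 5763.84 ≈ 0.79770 (5 s.f.)

0.79770


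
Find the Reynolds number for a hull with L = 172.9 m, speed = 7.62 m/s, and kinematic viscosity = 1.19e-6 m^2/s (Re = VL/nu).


Formula: Re = V * L / nu
Step 1 — V * L = 7.62 * 172.9 = 1317.498 m^2/s
Step 2 — Re = 1317.498 / 1.19e-6 = 1.11e+09

1.11e+09


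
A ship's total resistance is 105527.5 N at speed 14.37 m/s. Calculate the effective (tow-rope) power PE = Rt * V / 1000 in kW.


Formula: PE = Rt * V / 1000 (kW)
Step 1 — PE (W) = 105527.5 * 14.37 = 1516430.175 W
Step 2 — PE (kW) = 1516430.175 / 1000 ≈ 1516.4 kW (5 s.f.)

1516.4 kW


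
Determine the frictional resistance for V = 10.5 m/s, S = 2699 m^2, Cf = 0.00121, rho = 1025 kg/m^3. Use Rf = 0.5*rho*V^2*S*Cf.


Formula: Rf = 0.5 * rho * V^2 * S * Cf
Step 1 — V^2 = 10.5^2 = 110.25
Step 2 — 0.5 * rho * V^2 = 0.5 * 1025 * 110.25 = 56503.125
Step 3 — Rf = 56503.125 * 2699 * 0.00121 ≈ 184530 N (5 s.f.)

184530 N


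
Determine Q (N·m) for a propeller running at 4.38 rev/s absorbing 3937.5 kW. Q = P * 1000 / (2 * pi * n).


Formula: Q = P_W / (2 * pi * n)
Step 1 — P_W = 3937.5 kW * 1000 = 3937500.0 W
Step 2 — 2 * pi * n = 2 * pi * 4.38 = 27.520352
Step 3 — Q = 3937500.0 / 27.520352 ≈ 143080 N·m (5 s.f.)

143080 N·m


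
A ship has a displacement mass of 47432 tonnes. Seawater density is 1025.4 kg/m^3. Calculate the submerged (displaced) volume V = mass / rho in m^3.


Formula: V = mass / rho
Step 1 — convert tonnes to kg: 47432 t * 1000 = 47432000 kg
Step 2 — V = 47432000 / 1025.4 ≈ 46257 m^3 (5 s.f.)

46257 m^3


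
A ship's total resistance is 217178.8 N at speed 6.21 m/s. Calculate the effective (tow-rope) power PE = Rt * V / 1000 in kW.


Formula: PE = Rt * V / 1000 (kW)
Step 1 — PE (W) = 217178.8 * 6.21 = 1348680.348 W
Step 2 — PE (kW) = 1348680.348 / 1000 ≈ 1348.7 kW (5 s.f.)

1348.7 kW


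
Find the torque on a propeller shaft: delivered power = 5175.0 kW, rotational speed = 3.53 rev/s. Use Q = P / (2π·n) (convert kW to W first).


Formula: Q = P_W / (2 * pi * n)
Step 1 — P_W = 5175.0 kW * 1000 = 5175000.0 W
Step 2 — 2 * pi * n = 2 * pi * 3.53 = 22.179644
Step 3 — Q = 5175000.0 / 22.179644 ≈ 233320 N·m (5 s.f.)

233320 N·m


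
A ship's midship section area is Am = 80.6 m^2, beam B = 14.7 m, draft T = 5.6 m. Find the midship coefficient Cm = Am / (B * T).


Formula: Cm = Am / (B * T)
Step 1 — B * T = 14.7 * 5.6 = 82.32 m^2
Step 2 — Cm = 80.6 / 82.32 ≈ 0.97911 (5 s.f.)

0.97911


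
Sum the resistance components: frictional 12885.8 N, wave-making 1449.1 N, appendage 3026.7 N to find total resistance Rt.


Formula: Rt = Rf + Rw + Ra
Substituting: Rt = 12885.8 + 1449.1 + 3026.7
Result: Rt = 17361.6 N

17361.6 N


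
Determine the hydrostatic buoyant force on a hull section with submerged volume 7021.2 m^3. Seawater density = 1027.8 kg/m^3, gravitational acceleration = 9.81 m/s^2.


Formula: Fb = rho * g * V
Substituting: Fb = 1027.8 * 9.81 * 7021.2
Intermediate: 1027.8 * 9.81 = 10082.718
Result: Fb = 10082.718 * 7021.2 ≈ 70793000 N (5 s.f.)

70793000 N


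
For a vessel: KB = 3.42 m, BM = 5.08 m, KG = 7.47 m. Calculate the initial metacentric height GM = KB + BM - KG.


Formula: GM = KB + BM - KG
Step 1 — KM = KB + BM = 3.42 + 5.08 = 8.5 m
Step 2 — GM = KM - KG = 8.5 - 7.47 = 1.03 m

1.03 m


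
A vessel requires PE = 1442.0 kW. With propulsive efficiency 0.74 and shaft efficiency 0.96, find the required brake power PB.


Formula: PB = PE / (eta_D * eta_S)
Step 1 — combined efficiency = eta_D * eta_S = 0.74 * 0.96 = 0.7104
Step 2 — PB = 1442.0 / 0.7104 ≈ 2029.8 kW (5 s.f.)

2029.8 kW


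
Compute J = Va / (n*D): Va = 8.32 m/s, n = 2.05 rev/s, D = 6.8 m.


Formula: J = Va / (n * D)
Step 1 — n * D = 2.05 * 6.8 = 13.94
Step 2 — J = 8.32 / 13.94 ≈ 0.59684 (5 s.f.)

0.59684


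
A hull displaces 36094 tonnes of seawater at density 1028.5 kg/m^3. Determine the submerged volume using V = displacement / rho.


Formula: V = mass / rho
Step 1 — convert tonnes to kg: 36094 t * 1000 = 36094000 kg
Step 2 — V = 36094000 / 1028.5 ≈ 35094 m^3 (5 s.f.)

35094 m^3


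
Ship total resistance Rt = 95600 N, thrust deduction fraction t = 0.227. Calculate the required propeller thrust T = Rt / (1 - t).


Formula: T = Rt / (1 - t)
Step 1 — (1 - t) = 1 - 0.227 = 0.773
Step 2 — T = 95600 / 0.773 ≈ 123670 N (5 s.f.)

123670 N


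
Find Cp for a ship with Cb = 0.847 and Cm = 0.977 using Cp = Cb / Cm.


Formula: Cp = Cb / Cm
Substituting: Cp = 0.847 / 0.977
Result: Cp ≈ 0.86694 (5 s.f.)

0.86694


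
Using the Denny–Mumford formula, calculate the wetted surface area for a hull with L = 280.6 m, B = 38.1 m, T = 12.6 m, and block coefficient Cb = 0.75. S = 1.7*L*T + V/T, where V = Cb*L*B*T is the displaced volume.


Formula: S = 1.7*L*T + V/T with V = Cb*L*B*T, i.e. S = L * (1.7*T + Cb*B)
Step 1 — 1.7*T = 1.7 * 12.6 = 21.42 m
Step 2 — Cb*B = 0.75 * 38.1 = 28.575 m
Step 3 — 1.7*T + Cb*B = 21.42 + 28.575 = 49.995 m
Step 4 — S = 280.6 * 49.995 ≈ 14029 m^2 (5 s.f.)

14029 m^2


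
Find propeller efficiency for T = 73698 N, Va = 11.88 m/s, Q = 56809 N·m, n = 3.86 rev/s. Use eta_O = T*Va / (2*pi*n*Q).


Formula: eta = T * Va / (2 * pi * n * Q)
Step 1 — numerator = T * Va = 73698 * 11.88 = 875532.24
Step 2 — 2 * pi * n = 2 * pi * 3.86 = 24.253095
Step 3 — denominator = 24.253095 * 56809 = 1377794.07
Step 4 — eta = 875532.24 / 1377794.07 ≈ 0.63546 (5 s.f.)

0.63546


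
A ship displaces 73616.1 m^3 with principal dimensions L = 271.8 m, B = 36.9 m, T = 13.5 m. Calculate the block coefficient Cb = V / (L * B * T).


Formula: Cb = V / (L * B * T)
Step 1 — L * B * T = 271.8 * 36.9 * 13.5 = 135397.17 m^3
Step 2 — Cb = 73616.1 / 135397.17 ≈ 0.54370 (5 s.f.)

0.54370


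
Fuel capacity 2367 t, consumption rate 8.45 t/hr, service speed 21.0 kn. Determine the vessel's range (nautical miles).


Formula: endurance = fuel / rate; range = endurance * speed
Step 1 — endurance = 2367 / 8.45 = 280.1183 hours
Step 2 — range = 280.1183 * 21.0 ≈ 5882.5 nautical miles (5 s.f.)

5882.5 NM


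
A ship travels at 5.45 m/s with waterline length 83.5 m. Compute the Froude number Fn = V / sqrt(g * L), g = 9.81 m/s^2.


Formula: Fn = V / sqrt(g * L)
Step 1 — g * L = 9.81 * 83.5 = 819.135
Step 2 — sqrt(g * L) = sqrt(819.135) = 28.620535
Step 3 — Fn = 5.45 / 28.620535 ≈ 0.19042 (5 s.f.)

0.19042


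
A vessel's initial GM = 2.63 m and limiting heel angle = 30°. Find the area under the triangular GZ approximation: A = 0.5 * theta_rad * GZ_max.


Formula: GZ_max = GM * sin(theta); Area = 0.5 * theta_rad * GZ_max
Step 1 — GZ_max = 2.63 * sin(30°) = 2.63 * 0.5 = 1.315 m
Step 2 — theta_rad = 30 * pi/180 = 0.523599 rad
Step 3 — Area = 0.5 * 0.523599 * 1.315 ≈ 0.34427 m·rad (5 s.f.)

0.34427 m·rad


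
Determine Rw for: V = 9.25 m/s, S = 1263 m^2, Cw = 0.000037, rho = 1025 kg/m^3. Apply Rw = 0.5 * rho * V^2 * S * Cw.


Formula: Rw = 0.5 * rho * V^2 * S * Cw
Step 1 — V^2 = 9.25^2 = 85.5625
Step 2 — 0.5 * rho * V^2 = 0.5 * 1025 * 85.5625 = 43850.78125
Step 3 — Rw = 43850.78125 * 1263 * 0.000037 ≈ 2049.2 N (5 s.f.)

2049.2 N


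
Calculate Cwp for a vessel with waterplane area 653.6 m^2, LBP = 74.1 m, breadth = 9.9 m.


Formula: Cwp = Aw / (L * B)
Step 1 — L * B = 74.1 * 9.9 = 733.59 m^2
Step 2 — Cwp = 653.6 / 733.59 ≈ 0.89096 (5 s.f.)

0.89096


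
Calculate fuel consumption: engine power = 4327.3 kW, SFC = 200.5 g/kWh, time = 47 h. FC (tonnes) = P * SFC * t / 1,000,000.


Formula: FC (tonnes) = P * SFC * t / 1,000,000
Step 1 — P * SFC * t = 4327.3 * 200.5 * 47 = 40778311.55 g
Step 2 — FC (tonnes) = 40778311.55 / 1,000,000 ≈ 40.778 tonnes (5 s.f.)

40.778 tonnes


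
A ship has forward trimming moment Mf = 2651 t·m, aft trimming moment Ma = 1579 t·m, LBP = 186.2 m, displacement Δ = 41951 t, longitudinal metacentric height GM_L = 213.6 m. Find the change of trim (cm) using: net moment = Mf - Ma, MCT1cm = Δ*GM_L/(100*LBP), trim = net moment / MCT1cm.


Formula: net trimming moment = Mf - Ma; MCT1cm = Δ*GM_L/(100*LBP); trim = net moment / MCT1cm
Step 1 — net trimming moment = 2651 - 1579 = 1072 t·m
Step 2 — MCT1cm = 41951 * 213.6 / (100 * 186.2) = 481.2424 t·m/cm
Step 3 — trim = 1072 / 481.2424 ≈ 2.2276 cm (5 s.f.)

2.2276 cm


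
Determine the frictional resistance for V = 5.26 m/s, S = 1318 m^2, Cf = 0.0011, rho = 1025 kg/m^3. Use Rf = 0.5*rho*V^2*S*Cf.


Formula: Rf = 0.5 * rho * V^2 * S * Cf
Step 1 — V^2 = 5.26^2 = 27.6676
Step 2 — 0.5 * rho * V^2 = 0.5 * 1025 * 27.6676 = 14179.645
Step 3 — Rf = 14179.645 * 1318 * 0.0011 ≈ 20558 N (5 s.f.)

20558 N


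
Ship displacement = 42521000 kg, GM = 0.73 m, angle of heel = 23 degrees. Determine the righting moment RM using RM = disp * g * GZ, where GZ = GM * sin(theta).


Formula: GZ = GM * sin(theta); RM = disp * g * GZ
Step 1 — GZ = 0.73 * sin(23°) = 0.73 * 0.390731 = 0.285234 m
Step 2 — RM = 42521000 * 9.81 * 0.285234 ≈ 118980000 N·m (5 s.f.)

118980000 N·m


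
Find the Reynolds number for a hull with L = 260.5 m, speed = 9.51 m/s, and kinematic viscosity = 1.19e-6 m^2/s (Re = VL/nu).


Formula: Re = V * L / nu
Step 1 — V * L = 9.51 * 260.5 = 2477.355 m^2/s
Step 2 — Re = 2477.355 / 1.19e-6 = 2.08e+09

2.08e+09


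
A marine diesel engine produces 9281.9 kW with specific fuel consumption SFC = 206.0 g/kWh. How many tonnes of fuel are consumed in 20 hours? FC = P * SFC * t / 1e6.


Formula: FC (tonnes) = P * SFC * t / 1,000,000
Step 1 — P * SFC * t = 9281.9 * 206.0 * 20 = 38241428.0 g
Step 2 — FC (tonnes) = 38241428.0 / 1,000,000 ≈ 38.241 tonnes (5 s.f.)

38.241 tonnes


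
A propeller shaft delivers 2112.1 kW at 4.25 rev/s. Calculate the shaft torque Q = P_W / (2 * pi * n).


Formula: Q = P_W / (2 * pi * n)
Step 1 — P_W = 2112.1 kW * 1000 = 2112100.0 W
Step 2 — 2 * pi * n = 2 * pi * 4.25 = 26.703538
Step 3 — Q = 2112100.0 / 26.703538 ≈ 79094 N·m (5 s.f.)

79094 N·m


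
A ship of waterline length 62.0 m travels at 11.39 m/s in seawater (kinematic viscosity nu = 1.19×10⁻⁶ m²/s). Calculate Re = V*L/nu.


Formula: Re = V * L / nu
Step 1 — V * L = 11.39 * 62.0 = 706.18 m^2/s
Step 2 — Re = 706.18 / 1.19e-6 = 5.93e+08

5.93e+08


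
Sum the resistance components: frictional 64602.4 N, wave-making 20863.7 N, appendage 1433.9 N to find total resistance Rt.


Formula: Rt = Rf + Rw + Ra
Substituting: Rt = 64602.4 + 20863.7 + 1433.9
Result: Rt = 86900.0 N

86900.0 N


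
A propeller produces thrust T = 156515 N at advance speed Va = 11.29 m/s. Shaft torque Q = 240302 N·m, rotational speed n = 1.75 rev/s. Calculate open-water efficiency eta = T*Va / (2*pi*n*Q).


Formula: eta = T * Va / (2 * pi * n * Q)
Step 1 — numerator = T * Va = 156515 * 11.29 = 1767054.35
Step 2 — 2 * pi * n = 2 * pi * 1.75 = 10.995574
Step 3 — denominator = 10.995574 * 240302 = 2642258.42
Step 4 — eta = 1767054.35 / 2642258.42 ≈ 0.66877 (5 s.f.)

0.66877


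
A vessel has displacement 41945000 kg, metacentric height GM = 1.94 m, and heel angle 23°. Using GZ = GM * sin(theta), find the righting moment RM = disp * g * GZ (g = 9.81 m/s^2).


Formula: GZ = GM * sin(theta); RM = disp * g * GZ
Step 1 — GZ = 1.94 * sin(23°) = 1.94 * 0.390731 = 0.758018 m
Step 2 — RM = 41945000 * 9.81 * 0.758018 ≈ 311910000 N·m (5 s.f.)

311910000 N·m


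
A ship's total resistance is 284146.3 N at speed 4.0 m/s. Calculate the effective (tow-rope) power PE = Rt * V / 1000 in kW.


Formula: PE = Rt * V / 1000 (kW)
Step 1 — PE (W) = 284146.3 * 4.0 = 1136585.2 W
Step 2 — PE (kW) = 1136585.2 / 1000 ≈ 1136.6 kW (5 s.f.)

1136.6 kW


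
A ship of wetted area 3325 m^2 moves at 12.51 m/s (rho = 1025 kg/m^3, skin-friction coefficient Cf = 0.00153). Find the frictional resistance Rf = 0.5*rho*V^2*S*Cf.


Formula: Rf = 0.5 * rho * V^2 * S * Cf
Step 1 — V^2 = 12.51^2 = 156.5001
Step 2 — 0.5 * rho * V^2 = 0.5 * 1025 * 156.5001 = 80206.30125
Step 3 — Rf = 80206.30125 * 3325 * 0.00153 ≈ 408030 N (5 s.f.)

408030 N


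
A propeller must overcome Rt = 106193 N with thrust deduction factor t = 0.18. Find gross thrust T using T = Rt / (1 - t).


Formula: T = Rt / (1 - t)
Step 1 — (1 - t) = 1 - 0.18 = 0.82
Step 2 — T = 106193 / 0.82 ≈ 129500 N (5 s.f.)

129500 N


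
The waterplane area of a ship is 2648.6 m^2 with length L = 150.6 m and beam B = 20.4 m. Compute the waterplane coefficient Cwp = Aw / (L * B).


Formula: Cwp = Aw / (L * B)
Step 1 — L * B = 150.6 * 20.4 = 3072.24 m^2
Step 2 — Cwp = 2648.6 / 3072.24 ≈ 0.86211 (5 s.f.)

0.86211


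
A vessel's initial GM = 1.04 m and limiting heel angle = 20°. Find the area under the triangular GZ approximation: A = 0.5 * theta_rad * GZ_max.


Formula: GZ_max = GM * sin(theta); Area = 0.5 * theta_rad * GZ_max
Step 1 — GZ_max = 1.04 * sin(20°) = 1.04 * 0.34202 = 0.355701 m
Step 2 — theta_rad = 20 * pi/180 = 0.349066 rad
Step 3 — Area = 0.5 * 0.349066 * 0.355701 ≈ 0.062082 m·rad (5 s.f.)

0.062082 m·rad
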